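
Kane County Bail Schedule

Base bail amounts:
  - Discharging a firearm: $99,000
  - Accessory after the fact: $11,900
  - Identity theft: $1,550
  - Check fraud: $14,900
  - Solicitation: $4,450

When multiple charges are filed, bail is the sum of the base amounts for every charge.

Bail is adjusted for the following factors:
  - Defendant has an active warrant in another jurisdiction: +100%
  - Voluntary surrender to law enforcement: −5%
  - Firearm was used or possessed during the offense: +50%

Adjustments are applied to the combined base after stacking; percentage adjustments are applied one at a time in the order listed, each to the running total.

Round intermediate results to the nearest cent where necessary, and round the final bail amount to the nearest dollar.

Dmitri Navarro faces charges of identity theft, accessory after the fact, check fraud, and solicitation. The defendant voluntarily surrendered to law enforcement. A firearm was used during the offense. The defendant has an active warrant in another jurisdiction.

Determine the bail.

$93,480

Base amounts from the schedule: identity theft $1,550; accessory after the fact $11,900; check fraud $14,900; solicitation $4,450.
Stacking rule: sum of all bases. $1,550 + $11,900 + $14,900 + $4,450 = $32,800.
Defendant has an active warrant in another jurisdiction (+100%): $32,800 × 2 = $65,600.
Voluntary surrender to law enforcement (−5%): $65,600 × 0.95 = $62,320.
Firearm was used or possessed during the offense (+50%): $62,320 × 1.5 = $93,480.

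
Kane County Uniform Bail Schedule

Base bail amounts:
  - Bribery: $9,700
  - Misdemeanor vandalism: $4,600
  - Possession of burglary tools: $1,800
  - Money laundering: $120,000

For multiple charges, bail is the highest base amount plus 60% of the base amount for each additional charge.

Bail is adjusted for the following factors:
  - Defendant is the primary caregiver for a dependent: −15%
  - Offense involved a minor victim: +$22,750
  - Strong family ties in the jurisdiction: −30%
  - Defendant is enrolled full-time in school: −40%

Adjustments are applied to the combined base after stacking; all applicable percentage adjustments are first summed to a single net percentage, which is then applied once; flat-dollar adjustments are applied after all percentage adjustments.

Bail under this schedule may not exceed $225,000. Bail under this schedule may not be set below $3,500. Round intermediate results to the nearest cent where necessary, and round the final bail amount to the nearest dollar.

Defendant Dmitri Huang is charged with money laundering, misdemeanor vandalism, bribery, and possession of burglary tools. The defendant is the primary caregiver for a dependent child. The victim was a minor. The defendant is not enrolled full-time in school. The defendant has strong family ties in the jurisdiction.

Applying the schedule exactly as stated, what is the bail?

Base amounts from the schedule: money laundering $120,000; misdemeanor vandalism $4,600; bribery $9,700; possession of burglary tools $1,800.
Stacking rule: highest base plus 60% of each additional charge. Highest is money laundering at $120,000. Additional: $4,600 × 60% = $2,760; $9,700 × 60% = $5,820; $1,800 × 60% = $1,080. Combined base = $120,000 + $9,660 = $129,660.
Net percentage adjustment: −15% −30% = −45%. $129,660 × 0.55 = $71,313.
Offense involved a minor victim (+$22,750 flat): $71,313 + $22,750 = $94,063.
$94,063 is within the $225,000 maximum.
$94,063 is at or above the $3,500 minimum.

$94,063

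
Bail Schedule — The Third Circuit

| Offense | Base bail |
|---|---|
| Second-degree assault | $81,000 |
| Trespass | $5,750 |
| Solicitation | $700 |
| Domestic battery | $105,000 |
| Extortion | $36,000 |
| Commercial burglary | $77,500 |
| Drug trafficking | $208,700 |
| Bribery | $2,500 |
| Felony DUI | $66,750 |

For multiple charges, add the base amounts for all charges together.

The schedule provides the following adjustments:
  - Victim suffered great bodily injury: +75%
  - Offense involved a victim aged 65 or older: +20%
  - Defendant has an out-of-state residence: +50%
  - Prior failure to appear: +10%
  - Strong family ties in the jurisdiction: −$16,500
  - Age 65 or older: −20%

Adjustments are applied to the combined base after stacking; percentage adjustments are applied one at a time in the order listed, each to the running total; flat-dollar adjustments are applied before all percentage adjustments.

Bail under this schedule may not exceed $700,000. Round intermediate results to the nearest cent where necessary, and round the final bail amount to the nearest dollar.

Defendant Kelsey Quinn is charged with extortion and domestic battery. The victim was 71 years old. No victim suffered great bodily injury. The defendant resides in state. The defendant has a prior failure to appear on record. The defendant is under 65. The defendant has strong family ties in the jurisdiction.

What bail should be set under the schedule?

Base amounts from the schedule: extortion $36,000; domestic battery $105,000.
Stacking rule: sum of all bases. $36,000 + $105,000 = $141,000.
Strong family ties in the jurisdiction (−$16,500 flat): $141,000 − $16,500 = $124,500.
Offense involved a victim aged 65 or older (+20%): $124,500 × 1.2 = $149,400.
Prior failure to appear (+10%): $149,400 × 1.1 = $164,340.
$164,340 is within the $700,000 maximum.

$164,340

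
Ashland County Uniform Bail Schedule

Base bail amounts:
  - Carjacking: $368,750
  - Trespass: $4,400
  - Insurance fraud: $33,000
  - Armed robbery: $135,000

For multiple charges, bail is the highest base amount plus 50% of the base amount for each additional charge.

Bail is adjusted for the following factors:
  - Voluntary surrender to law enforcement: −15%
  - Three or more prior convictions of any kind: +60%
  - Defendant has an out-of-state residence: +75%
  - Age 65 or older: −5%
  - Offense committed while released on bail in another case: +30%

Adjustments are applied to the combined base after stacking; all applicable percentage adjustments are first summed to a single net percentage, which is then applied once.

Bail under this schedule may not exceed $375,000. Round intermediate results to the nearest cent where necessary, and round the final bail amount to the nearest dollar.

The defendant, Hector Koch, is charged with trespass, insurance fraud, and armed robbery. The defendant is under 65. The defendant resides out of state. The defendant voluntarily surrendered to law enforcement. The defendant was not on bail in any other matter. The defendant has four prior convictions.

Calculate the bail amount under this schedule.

Base amounts from the schedule: trespass $4,400; insurance fraud $33,000; armed robbery $135,000.
Stacking rule: highest base plus 50% of each additional charge. Highest is armed robbery at $135,000. Additional: $4,400 × 50% = $2,200; $33,000 × 50% = $16,500. Combined base = $135,000 + $18,700 = $153,700.
Net percentage adjustment: −15% +60% +75% = +120%. $153,700 × 2.2 = $338,140.
$338,140 is within the $375,000 maximum.

$338,140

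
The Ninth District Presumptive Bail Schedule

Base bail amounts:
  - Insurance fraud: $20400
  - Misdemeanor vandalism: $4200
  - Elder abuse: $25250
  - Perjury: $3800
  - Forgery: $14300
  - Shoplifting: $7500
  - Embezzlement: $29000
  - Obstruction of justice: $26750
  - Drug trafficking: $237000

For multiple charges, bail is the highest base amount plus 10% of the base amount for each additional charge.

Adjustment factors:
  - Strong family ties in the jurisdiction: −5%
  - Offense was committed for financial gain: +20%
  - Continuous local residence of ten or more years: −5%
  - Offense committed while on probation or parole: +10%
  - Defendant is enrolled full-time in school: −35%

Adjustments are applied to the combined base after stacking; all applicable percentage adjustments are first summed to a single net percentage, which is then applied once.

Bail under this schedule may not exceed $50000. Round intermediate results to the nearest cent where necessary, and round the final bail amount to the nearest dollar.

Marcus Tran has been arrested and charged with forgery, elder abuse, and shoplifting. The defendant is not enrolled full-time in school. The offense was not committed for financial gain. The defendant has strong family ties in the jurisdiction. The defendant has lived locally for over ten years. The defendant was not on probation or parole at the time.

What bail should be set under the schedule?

$24687

Base amounts from the schedule: forgery $14300; elder abuse $25250; shoplifting $7500.
Stacking rule: highest base plus 10% of each additional charge. Highest is elder abuse at $25250. Additional: $14300 × 10% = $1430; $7500 × 10% = $750. Combined base = $25250 + $2180 = $27430.
Net percentage adjustment: −5% −5% = −10%. $27430 × 0.9 = $24687.
$24687 is within the $50000 maximum.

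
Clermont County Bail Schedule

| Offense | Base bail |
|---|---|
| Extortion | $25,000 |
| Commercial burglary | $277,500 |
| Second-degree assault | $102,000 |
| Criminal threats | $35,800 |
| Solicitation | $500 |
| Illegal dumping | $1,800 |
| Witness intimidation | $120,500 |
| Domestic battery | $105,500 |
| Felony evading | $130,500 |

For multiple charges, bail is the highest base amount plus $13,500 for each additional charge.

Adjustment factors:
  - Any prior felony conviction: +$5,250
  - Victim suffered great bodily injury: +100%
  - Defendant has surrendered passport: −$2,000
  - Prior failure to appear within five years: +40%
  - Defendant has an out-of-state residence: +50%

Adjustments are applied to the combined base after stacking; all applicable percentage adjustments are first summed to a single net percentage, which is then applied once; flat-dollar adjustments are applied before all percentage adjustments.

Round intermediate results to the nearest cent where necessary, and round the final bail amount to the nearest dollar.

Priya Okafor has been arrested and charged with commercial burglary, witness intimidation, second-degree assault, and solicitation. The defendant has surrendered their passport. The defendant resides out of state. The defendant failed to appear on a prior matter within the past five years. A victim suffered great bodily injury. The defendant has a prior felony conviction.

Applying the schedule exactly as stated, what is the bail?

Base amounts from the schedule: commercial burglary $277,500; witness intimidation $120,500; second-degree assault $102,000; solicitation $500.
Stacking rule: highest base plus $13,500 per additional charge. Highest is commercial burglary at $277,500; 3 additional charges → +$40,500. Combined base = $318,000.
Any prior felony conviction (+$5,250 flat): $318,000 + $5,250 = $323,250.
Defendant has surrendered passport (−$2,000 flat): $323,250 − $2,000 = $321,250.
Net percentage adjustment: +100% +40% +50% = +190%. $321,250 × 2.9 = $931,625.

$931,625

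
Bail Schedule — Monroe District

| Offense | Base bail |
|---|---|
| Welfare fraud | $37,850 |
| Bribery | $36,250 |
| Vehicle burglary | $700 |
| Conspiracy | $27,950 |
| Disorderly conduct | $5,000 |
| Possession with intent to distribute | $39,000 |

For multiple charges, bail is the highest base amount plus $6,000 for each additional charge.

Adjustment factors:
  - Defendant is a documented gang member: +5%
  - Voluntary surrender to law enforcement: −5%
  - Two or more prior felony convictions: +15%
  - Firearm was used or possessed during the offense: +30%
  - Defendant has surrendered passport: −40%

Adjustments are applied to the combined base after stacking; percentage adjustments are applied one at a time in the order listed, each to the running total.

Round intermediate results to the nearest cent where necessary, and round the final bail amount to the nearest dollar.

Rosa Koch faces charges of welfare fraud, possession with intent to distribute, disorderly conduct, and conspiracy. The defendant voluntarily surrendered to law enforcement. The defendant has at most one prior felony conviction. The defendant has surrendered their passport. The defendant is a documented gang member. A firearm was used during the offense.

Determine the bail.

Base amounts from the schedule: welfare fraud $37,850; possession with intent to distribute $39,000; disorderly conduct $5,000; conspiracy $27,950.
Stacking rule: highest base plus $6,000 per additional charge. Highest is possession with intent to distribute at $39,000; 3 additional charges → +$18,000. Combined base = $57,000.
Defendant is a documented gang member (+5%): $57,000 × 1.05 = $59,850.
Voluntary surrender to law enforcement (−5%): $59,850 × 0.95 = $56,857.50.
Firearm was used or possessed during the offense (+30%): $56,857.50 × 1.3 = $73,914.75.
Defendant has surrendered passport (−40%): $73,914.75 × 0.6 = $44,348.85.
Rounded to the nearest dollar: $44,349.

$44,349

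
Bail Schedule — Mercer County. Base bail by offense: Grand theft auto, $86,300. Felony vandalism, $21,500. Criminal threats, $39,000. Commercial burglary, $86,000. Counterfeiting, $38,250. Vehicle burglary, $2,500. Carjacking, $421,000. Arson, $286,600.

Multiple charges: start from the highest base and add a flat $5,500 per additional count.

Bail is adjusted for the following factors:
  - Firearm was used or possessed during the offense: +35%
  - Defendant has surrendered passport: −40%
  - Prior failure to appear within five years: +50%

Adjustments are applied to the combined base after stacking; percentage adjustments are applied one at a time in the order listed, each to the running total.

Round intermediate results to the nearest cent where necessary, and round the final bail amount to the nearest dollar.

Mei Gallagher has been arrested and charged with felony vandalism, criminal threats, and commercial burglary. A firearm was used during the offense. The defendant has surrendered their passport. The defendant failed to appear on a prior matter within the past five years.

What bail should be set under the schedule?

$117,855

Base amounts from the schedule: felony vandalism $21,500; criminal threats $39,000; commercial burglary $86,000.
Stacking rule: highest base plus $5,500 per additional charge. Highest is commercial burglary at $86,000; 2 additional charges → +$11,000. Combined base = $97,000.
Firearm was used or possessed during the offense (+35%): $97,000 × 1.35 = $130,950.
Defendant has surrendered passport (−40%): $130,950 × 0.6 = $78,570.
Prior failure to appear within five years (+50%): $78,570 × 1.5 = $117,855.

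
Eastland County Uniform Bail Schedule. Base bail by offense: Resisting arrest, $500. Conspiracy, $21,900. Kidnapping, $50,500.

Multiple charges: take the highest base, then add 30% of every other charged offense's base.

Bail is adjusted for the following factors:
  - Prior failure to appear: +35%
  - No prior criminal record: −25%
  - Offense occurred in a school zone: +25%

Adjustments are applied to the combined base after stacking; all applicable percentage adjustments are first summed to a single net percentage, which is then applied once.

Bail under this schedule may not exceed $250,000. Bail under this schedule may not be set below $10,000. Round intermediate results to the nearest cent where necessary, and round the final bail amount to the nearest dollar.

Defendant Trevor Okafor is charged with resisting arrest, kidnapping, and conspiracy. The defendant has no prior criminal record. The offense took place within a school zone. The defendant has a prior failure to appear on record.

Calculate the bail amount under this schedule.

Base amounts from the schedule: resisting arrest $500; kidnapping $50,500; conspiracy $21,900.
Stacking rule: highest base plus 30% of each additional charge. Highest is kidnapping at $50,500. Additional: $500 × 30% = $150; $21,900 × 30% = $6,570. Combined base = $50,500 + $6,720 = $57,220.
Net percentage adjustment: +35% −25% +25% = +35%. $57,220 × 1.35 = $77,247.
$77,247 is within the $250,000 maximum.
$77,247 is at or above the $10,000 minimum.

$77,247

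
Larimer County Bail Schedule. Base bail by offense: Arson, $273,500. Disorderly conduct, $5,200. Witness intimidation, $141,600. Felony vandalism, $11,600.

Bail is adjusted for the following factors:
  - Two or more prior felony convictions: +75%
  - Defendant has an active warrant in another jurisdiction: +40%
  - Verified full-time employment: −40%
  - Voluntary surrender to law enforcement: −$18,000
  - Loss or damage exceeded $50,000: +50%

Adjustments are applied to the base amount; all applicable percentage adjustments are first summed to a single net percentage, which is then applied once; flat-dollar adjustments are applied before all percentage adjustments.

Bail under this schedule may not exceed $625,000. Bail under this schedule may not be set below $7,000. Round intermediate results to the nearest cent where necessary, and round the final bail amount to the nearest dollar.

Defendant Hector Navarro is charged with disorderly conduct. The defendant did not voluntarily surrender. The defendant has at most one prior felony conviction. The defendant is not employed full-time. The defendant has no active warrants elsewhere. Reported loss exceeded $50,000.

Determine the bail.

$7,800

Base amounts from the schedule: disorderly conduct $5,200.
Single charge. Combined base = $5,200.
Loss or damage exceeded $50,000 (+50%): $5,200 × 1.5 = $7,800.
$7,800 is within the $625,000 maximum.
$7,800 is at or above the $7,000 minimum.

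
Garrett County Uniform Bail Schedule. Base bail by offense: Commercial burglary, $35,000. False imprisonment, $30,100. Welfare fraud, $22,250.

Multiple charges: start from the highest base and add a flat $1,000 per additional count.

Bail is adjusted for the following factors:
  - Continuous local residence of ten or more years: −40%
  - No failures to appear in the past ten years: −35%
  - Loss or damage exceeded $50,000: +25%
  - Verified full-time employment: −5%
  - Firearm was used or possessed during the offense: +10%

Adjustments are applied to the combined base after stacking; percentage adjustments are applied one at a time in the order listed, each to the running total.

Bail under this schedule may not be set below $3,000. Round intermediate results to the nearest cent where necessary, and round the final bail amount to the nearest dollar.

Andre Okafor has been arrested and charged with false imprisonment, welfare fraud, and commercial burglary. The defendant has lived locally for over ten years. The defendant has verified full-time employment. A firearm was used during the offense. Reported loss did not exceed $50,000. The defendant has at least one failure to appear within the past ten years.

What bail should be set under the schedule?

$23,199

Base amounts from the schedule: false imprisonment $30,100; welfare fraud $22,250; commercial burglary $35,000.
Stacking rule: highest base plus $1,000 per additional charge. Highest is commercial burglary at $35,000; 2 additional charges → +$2,000. Combined base = $37,000.
Continuous local residence of ten or more years (−40%): $37,000 × 0.6 = $22,200.
Verified full-time employment (−5%): $22,200 × 0.95 = $21,090.
Firearm was used or possessed during the offense (+10%): $21,090 × 1.1 = $23,199.
$23,199 is at or above the $3,000 minimum.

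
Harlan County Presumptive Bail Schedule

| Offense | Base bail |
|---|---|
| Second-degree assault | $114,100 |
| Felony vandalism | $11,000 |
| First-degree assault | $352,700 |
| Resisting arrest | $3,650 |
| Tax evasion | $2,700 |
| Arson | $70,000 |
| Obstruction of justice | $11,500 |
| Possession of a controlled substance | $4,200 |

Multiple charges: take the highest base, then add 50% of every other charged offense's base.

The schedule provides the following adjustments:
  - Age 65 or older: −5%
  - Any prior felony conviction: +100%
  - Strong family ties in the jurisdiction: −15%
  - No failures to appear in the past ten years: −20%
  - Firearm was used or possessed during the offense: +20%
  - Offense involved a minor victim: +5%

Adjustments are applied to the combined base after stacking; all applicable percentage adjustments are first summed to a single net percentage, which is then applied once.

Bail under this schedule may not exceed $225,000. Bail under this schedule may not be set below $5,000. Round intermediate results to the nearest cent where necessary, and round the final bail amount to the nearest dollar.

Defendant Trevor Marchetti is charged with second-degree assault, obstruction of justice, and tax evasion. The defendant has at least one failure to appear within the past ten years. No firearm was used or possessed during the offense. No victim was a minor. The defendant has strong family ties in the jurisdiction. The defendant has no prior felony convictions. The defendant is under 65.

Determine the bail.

$103,020

Base amounts from the schedule: second-degree assault $114,100; obstruction of justice $11,500; tax evasion $2,700.
Stacking rule: highest base plus 50% of each additional charge. Highest is second-degree assault at $114,100. Additional: $11,500 × 50% = $5,750; $2,700 × 50% = $1,350. Combined base = $114,100 + $7,100 = $121,200.
Strong family ties in the jurisdiction (−15%): $121,200 × 0.85 = $103,020.
$103,020 is within the $225,000 maximum.
$103,020 is at or above the $5,000 minimum.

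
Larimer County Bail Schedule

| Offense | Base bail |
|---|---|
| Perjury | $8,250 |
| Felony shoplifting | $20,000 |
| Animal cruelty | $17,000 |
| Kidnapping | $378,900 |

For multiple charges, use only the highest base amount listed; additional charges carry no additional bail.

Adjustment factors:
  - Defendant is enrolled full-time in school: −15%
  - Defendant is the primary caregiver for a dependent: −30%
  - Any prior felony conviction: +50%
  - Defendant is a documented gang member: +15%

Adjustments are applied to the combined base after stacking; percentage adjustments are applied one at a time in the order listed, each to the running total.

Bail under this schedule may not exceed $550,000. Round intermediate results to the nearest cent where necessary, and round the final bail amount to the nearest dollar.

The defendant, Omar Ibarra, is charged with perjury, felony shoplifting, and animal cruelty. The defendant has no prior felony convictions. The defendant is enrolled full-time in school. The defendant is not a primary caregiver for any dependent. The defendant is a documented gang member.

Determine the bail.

Base amounts from the schedule: perjury $8,250; felony shoplifting $20,000; animal cruelty $17,000.
Stacking rule: use the highest base only. Highest is felony shoplifting at $20,000. Combined base = $20,000.
Defendant is enrolled full-time in school (−15%): $20,000 × 0.85 = $17,000.
Defendant is a documented gang member (+15%): $17,000 × 1.15 = $19,550.
$19,550 is within the $550,000 maximum.

$19,550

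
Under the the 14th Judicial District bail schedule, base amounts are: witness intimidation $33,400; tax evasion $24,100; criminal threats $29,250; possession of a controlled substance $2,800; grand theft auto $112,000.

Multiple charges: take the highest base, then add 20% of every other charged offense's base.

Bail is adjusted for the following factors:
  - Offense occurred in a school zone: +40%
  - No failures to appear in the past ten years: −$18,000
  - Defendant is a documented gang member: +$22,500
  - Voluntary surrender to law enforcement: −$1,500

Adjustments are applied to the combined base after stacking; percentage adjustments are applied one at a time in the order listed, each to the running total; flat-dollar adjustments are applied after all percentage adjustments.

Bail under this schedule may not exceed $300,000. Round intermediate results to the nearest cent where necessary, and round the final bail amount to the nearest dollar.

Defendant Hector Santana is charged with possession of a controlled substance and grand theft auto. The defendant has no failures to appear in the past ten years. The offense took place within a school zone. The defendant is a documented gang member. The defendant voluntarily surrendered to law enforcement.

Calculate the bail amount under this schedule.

$160,584

Base amounts from the schedule: possession of a controlled substance $2,800; grand theft auto $112,000.
Stacking rule: highest base plus 20% of each additional charge. Highest is grand theft auto at $112,000. Additional: $2,800 × 20% = $560. Combined base = $112,000 + $560 = $112,560.
Offense occurred in a school zone (+40%): $112,560 × 1.4 = $157,584.
No failures to appear in the past ten years (−$18,000 flat): $157,584 − $18,000 = $139,584.
Defendant is a documented gang member (+$22,500 flat): $139,584 + $22,500 = $162,084.
Voluntary surrender to law enforcement (−$1,500 flat): $162,084 − $1,500 = $160,584.
$160,584 is within the $300,000 maximum.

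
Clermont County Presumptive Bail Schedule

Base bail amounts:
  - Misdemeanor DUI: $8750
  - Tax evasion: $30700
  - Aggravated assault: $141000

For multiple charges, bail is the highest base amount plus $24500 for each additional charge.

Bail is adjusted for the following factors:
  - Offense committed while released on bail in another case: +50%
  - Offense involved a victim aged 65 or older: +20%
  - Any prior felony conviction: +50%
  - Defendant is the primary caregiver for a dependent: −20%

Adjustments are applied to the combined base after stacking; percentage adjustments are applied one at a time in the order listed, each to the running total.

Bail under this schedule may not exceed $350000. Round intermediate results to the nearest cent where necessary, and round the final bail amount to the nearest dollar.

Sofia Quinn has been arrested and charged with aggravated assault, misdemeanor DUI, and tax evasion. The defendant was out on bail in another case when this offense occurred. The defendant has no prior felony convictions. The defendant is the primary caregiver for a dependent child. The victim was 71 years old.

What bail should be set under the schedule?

Base amounts from the schedule: aggravated assault $141000; misdemeanor DUI $8750; tax evasion $30700.
Stacking rule: highest base plus $24500 per additional charge. Highest is aggravated assault at $141000; 2 additional charges → +$49000. Combined base = $190000.
Offense committed while released on bail in another case (+50%): $190000 × 1.5 = $285000.
Offense involved a victim aged 65 or older (+20%): $285000 × 1.2 = $342000.
Defendant is the primary caregiver for a dependent (−20%): $342000 × 0.8 = $273600.
$273600 is within the $350000 maximum.

$273600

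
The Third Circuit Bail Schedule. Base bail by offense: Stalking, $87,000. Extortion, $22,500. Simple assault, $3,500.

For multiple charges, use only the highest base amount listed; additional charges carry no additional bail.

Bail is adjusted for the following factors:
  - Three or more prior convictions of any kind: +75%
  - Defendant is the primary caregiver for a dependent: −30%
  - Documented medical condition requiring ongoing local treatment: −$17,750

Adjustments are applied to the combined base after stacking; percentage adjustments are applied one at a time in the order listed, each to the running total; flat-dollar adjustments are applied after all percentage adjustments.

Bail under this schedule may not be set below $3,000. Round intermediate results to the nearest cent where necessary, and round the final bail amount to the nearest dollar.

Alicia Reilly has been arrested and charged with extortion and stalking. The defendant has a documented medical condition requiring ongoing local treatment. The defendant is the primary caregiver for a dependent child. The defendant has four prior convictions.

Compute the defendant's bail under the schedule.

$88,825

Base amounts from the schedule: extortion $22,500; stalking $87,000.
Stacking rule: use the highest base only. Highest is stalking at $87,000. Combined base = $87,000.
Three or more prior convictions of any kind (+75%): $87,000 × 1.75 = $152,250.
Defendant is the primary caregiver for a dependent (−30%): $152,250 × 0.7 = $106,575.
Documented medical condition requiring ongoing local treatment (−$17,750 flat): $106,575 − $17,750 = $88,825.
$88,825 is at or above the $3,000 minimum.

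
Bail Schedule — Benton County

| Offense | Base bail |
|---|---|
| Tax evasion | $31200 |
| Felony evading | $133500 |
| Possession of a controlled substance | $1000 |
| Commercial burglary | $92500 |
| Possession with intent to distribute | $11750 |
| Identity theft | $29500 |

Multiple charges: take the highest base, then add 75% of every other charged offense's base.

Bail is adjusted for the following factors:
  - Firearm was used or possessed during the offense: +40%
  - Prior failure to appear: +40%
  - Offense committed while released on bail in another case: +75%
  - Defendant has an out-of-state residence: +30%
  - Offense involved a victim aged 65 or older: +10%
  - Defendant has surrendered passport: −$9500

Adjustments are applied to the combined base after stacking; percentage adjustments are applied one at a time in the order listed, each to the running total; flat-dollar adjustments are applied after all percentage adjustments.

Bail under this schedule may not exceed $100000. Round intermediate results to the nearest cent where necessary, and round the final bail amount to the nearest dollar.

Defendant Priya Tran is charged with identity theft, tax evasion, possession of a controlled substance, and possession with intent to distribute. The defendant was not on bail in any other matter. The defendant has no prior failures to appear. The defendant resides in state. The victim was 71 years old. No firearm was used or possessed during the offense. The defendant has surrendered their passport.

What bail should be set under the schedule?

Base amounts from the schedule: identity theft $29500; tax evasion $31200; possession of a controlled substance $1000; possession with intent to distribute $11750.
Stacking rule: highest base plus 75% of each additional charge. Highest is tax evasion at $31200. Additional: $29500 × 75% = $22125; $1000 × 75% = $750; $11750 × 75% = $8812.50. Combined base = $31200 + $31687.50 = $62887.50.
Offense involved a victim aged 65 or older (+10%): $62887.50 × 1.1 = $69176.25.
Defendant has surrendered passport (−$9500 flat): $69176.25 − $9500 = $59676.25.
$59676.25 is within the $100000 maximum.
Rounded to the nearest dollar: $59676.

$59676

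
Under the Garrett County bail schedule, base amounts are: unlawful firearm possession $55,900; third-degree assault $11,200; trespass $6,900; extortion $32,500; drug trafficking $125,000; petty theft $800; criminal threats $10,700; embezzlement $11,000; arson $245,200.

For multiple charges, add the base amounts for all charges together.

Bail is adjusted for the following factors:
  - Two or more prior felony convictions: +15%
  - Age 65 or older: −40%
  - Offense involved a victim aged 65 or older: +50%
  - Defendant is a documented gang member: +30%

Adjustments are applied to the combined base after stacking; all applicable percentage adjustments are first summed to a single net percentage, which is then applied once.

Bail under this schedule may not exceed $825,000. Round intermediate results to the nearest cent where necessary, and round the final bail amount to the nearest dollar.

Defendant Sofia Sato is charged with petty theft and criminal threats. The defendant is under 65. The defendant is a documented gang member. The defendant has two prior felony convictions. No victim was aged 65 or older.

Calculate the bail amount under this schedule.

Base amounts from the schedule: petty theft $800; criminal threats $10,700.
Stacking rule: sum of all bases. $800 + $10,700 = $11,500.
Net percentage adjustment: +15% +30% = +45%. $11,500 × 1.45 = $16,675.
$16,675 is within the $825,000 maximum.

$16,675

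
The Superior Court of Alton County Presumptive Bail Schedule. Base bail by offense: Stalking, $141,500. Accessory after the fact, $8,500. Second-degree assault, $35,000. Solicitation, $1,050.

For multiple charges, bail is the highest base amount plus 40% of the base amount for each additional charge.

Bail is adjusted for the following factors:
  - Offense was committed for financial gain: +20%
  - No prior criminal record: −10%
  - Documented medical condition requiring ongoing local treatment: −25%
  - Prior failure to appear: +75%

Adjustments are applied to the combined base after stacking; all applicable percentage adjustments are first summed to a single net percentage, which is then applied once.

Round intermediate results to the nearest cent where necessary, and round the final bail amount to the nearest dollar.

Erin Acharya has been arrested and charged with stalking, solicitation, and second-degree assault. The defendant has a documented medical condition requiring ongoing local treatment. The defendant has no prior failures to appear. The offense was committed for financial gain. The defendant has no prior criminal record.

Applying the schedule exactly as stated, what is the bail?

$132,532

Base amounts from the schedule: stalking $141,500; solicitation $1,050; second-degree assault $35,000.
Stacking rule: highest base plus 40% of each additional charge. Highest is stalking at $141,500. Additional: $1,050 × 40% = $420; $35,000 × 40% = $14,000. Combined base = $141,500 + $14,420 = $155,920.
Net percentage adjustment: +20% −10% −25% = −15%. $155,920 × 0.85 = $132,532.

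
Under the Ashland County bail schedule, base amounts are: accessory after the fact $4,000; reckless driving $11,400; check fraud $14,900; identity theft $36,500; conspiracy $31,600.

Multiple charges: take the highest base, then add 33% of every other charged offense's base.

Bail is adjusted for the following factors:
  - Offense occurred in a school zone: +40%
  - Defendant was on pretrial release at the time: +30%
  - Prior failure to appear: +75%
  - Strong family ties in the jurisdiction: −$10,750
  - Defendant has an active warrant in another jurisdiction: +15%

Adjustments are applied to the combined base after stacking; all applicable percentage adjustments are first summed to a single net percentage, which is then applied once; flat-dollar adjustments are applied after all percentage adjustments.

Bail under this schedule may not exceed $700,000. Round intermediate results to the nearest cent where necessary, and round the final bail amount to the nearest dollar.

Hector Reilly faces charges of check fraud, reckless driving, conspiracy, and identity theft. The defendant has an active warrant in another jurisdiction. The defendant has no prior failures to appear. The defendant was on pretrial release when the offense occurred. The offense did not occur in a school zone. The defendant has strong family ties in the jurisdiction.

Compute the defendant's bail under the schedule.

$69,880

Base amounts from the schedule: check fraud $14,900; reckless driving $11,400; conspiracy $31,600; identity theft $36,500.
Stacking rule: highest base plus 33% of each additional charge. Highest is identity theft at $36,500. Additional: $14,900 × 33% = $4,917; $11,400 × 33% = $3,762; $31,600 × 33% = $10,428. Combined base = $36,500 + $19,107 = $55,607.
Net percentage adjustment: +30% +15% = +45%. $55,607 × 1.45 = $80,630.15.
Strong family ties in the jurisdiction (−$10,750 flat): $80,630.15 − $10,750 = $69,880.15.
$69,880.15 is within the $700,000 maximum.
Rounded to the nearest dollar: $69,880.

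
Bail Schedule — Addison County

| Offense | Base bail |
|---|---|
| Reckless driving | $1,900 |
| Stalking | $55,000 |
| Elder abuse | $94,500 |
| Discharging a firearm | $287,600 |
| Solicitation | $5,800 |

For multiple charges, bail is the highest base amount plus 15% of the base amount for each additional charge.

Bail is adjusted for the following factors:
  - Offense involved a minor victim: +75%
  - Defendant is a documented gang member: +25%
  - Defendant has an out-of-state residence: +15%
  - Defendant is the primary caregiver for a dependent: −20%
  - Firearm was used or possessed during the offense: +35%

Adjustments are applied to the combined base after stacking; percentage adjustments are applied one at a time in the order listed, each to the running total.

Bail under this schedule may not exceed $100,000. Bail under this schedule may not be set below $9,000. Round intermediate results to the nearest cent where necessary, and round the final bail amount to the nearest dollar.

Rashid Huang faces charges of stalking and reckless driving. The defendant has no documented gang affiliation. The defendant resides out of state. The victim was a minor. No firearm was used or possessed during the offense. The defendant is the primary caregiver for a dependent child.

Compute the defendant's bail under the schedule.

$89,009

Base amounts from the schedule: stalking $55,000; reckless driving $1,900.
Stacking rule: highest base plus 15% of each additional charge. Highest is stalking at $55,000. Additional: $1,900 × 15% = $285. Combined base = $55,000 + $285 = $55,285.
Offense involved a minor victim (+75%): $55,285 × 1.75 = $96,748.75.
Defendant has an out-of-state residence (+15%): $96,748.75 × 1.15 = $111,261.06.
Defendant is the primary caregiver for a dependent (−20%): $111,261.06 × 0.8 = $89,008.85.
$89,008.85 is within the $100,000 maximum.
$89,008.85 is at or above the $9,000 minimum.
Rounded to the nearest dollar: $89,009.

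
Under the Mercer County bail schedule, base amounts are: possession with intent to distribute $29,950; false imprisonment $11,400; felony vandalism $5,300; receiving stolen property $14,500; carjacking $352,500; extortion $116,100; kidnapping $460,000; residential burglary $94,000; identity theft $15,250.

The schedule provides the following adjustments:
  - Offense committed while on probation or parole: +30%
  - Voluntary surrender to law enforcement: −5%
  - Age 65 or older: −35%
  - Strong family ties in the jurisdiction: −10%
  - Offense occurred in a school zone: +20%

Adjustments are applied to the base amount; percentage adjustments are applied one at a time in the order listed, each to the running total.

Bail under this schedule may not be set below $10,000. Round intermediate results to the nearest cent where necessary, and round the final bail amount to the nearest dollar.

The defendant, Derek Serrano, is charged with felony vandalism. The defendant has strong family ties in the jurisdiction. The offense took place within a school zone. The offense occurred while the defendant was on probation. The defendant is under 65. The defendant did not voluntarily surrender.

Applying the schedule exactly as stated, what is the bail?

Base amounts from the schedule: felony vandalism $5,300.
Single charge. Combined base = $5,300.
Offense committed while on probation or parole (+30%): $5,300 × 1.3 = $6,890.
Strong family ties in the jurisdiction (−10%): $6,890 × 0.9 = $6,201.
Offense occurred in a school zone (+20%): $6,201 × 1.2 = $7,441.20.
Result $7,441.20 is below the minimum of $10,000; bail is set at the minimum $10,000.

$10,000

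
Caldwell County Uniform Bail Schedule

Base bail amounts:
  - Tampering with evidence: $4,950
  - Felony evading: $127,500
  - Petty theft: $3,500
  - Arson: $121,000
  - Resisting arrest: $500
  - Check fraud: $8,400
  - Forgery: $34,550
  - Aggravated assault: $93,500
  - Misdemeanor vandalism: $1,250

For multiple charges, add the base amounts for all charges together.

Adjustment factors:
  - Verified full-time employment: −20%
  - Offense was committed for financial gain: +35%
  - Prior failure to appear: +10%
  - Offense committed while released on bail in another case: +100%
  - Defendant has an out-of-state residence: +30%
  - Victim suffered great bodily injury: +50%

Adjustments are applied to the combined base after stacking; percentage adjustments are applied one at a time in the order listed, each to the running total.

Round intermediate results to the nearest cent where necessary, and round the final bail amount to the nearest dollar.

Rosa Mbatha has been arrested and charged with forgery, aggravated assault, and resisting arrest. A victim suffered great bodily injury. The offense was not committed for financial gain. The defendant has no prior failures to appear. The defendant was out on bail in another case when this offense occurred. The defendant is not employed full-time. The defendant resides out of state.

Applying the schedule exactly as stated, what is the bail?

Base amounts from the schedule: forgery $34,550; aggravated assault $93,500; resisting arrest $500.
Stacking rule: sum of all bases. $34,550 + $93,500 + $500 = $128,550.
Offense committed while released on bail in another case (+100%): $128,550 × 2 = $257,100.
Defendant has an out-of-state residence (+30%): $257,100 × 1.3 = $334,230.
Victim suffered great bodily injury (+50%): $334,230 × 1.5 = $501,345.

$501,345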